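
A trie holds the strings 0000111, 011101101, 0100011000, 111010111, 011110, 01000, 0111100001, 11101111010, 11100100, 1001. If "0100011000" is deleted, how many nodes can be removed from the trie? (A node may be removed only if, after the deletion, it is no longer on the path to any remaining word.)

5

Walk "0100011000" from the leaf back toward the root, removing each node that no remaining word uses.
The suffix "11000" (5 nodes) is used only by "0100011000"; "01000" is itself a stored word, so pruning stops there.
Nodes removed: 5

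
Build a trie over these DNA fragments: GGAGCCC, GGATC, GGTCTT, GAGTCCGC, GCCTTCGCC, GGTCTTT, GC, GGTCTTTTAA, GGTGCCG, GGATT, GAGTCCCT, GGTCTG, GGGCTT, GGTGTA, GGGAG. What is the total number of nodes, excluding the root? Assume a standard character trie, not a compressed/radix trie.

48

Trace insertions, counting only characters that open a new branch:
  "GGAGCCC" → 7 new (G, G, A, G, C, C, C)
  "GGATC" → prefix "GGA" already present; 2 new (T, C)
  "GGTCTT" → prefix "GG" already present; 4 new (T, C, T, T)
  "GAGTCCGC" → prefix "G" already present; 7 new (A, G, T, C, C, G, C)
  "GCCTTCGCC" → prefix "G" already present; 8 new (C, C, T, T, C, G, C, C)
  "GGTCTTT" → prefix "GGTCTT" already present; 1 new (T)
  "GC" → prefix "GC" already present; 0 new (none)
  "GGTCTTTTAA" → prefix "GGTCTTT" already present; 3 new (T, A, A)
  "GGTGCCG" → prefix "GGT" already present; 4 new (G, C, C, G)
  "GGATT" → prefix "GGAT" already present; 1 new (T)
  "GAGTCCCT" → prefix "GAGTCC" already present; 2 new (C, T)
  "GGTCTG" → prefix "GGTCT" already present; 1 new (G)
  "GGGCTT" → prefix "GG" already present; 4 new (G, C, T, T)
  "GGTGTA" → prefix "GGTG" already present; 2 new (T, A)
  "GGGAG" → prefix "GGG" already present; 2 new (A, G)
Total nodes = 7 + 2 + 4 + 7 + 8 + 1 + 0 + 3 + 4 + 1 + 2 + 1 + 4 + 2 + 2 = 48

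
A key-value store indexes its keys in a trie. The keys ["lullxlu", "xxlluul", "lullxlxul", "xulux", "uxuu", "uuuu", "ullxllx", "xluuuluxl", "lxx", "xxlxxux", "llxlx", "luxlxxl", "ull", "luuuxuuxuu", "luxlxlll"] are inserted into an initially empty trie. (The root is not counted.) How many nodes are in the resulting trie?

For each word, the new-node count is its length minus the longest prefix already in the trie:
  "lullxlu" → 7 new (l, u, l, l, x, l, u)
  "xxlluul" → 7 new (x, x, l, l, u, u, l)
  "lullxlxul" → prefix "lullxl" already present; 3 new (x, u, l)
  "xulux" → prefix "x" already present; 4 new (u, l, u, x)
  "uxuu" → 4 new (u, x, u, u)
  "uuuu" → prefix "u" already present; 3 new (u, u, u)
  "ullxllx" → prefix "u" already present; 6 new (l, l, x, l, l, x)
  "xluuuluxl" → prefix "x" already present; 8 new (l, u, u, u, l, u, x, l)
  "lxx" → prefix "l" already present; 2 new (x, x)
  "xxlxxux" → prefix "xxl" already present; 4 new (x, x, u, x)
  "llxlx" → prefix "l" already present; 4 new (l, x, l, x)
  "luxlxxl" → prefix "lu" already present; 5 new (x, l, x, x, l)
  "ull" → prefix "ull" already present; 0 new (none)
  "luuuxuuxuu" → prefix "lu" already present; 8 new (u, u, x, u, u, x, u, u)
  "luxlxlll" → prefix "luxlx" already present; 3 new (l, l, l)
Total nodes = 7 + 7 + 3 + 4 + 4 + 3 + 6 + 8 + 2 + 4 + 4 + 5 + 0 + 8 + 3 = 68

68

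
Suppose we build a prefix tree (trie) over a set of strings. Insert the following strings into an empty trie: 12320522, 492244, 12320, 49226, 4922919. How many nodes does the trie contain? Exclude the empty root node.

Trie structure (* marks end of a word):
(root)
├─ 1
│  └─ 2
│     └─ 3
│        └─ 2
│           └─ 0 *
│              └─ 5
│                 └─ 2
│                    └─ 2 *
└─ 4
   └─ 9
      └─ 2
         └─ 2
            ├─ 4
            │  └─ 4 *
            ├─ 6 *
            └─ 9
               └─ 1
                  └─ 9 *
Counting every labelled node above: 18.

18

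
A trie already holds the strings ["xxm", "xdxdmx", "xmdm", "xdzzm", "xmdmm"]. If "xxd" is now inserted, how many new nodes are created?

Walking "xxd" from the root, the first 2 characters ("xx") follow existing edges; "d" is the first miss.
Each of the 1 remaining characters creates one node.

1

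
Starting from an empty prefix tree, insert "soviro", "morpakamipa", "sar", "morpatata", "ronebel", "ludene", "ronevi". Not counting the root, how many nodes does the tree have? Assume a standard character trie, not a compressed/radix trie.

Count nodes per top-level branch (shared prefixes stored once):
  'l'-branch (ludene): 6 nodes
  'm'-branch (morpakamipa, morpatata): 15 nodes
  'r'-branch (ronebel, ronevi): 9 nodes
  's'-branch (sar, soviro): 8 nodes
Sum: 38

38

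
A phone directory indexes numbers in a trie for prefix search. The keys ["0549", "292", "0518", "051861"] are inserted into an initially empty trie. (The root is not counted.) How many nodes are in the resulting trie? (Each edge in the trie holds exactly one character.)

Count nodes per top-level branch (shared prefixes stored once):
  '0'-branch (0518, 051861, 0549): 8 nodes
  '2'-branch (292): 3 nodes
Sum: 11

11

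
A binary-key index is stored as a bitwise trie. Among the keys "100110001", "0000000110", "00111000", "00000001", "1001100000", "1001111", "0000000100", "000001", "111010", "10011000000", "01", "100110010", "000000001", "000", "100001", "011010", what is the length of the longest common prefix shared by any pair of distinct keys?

10

Equivalently: take the maximum, over all pairs, of their longest common prefix length.
e.g. "1001100000" and "10011000000" share the prefix "1001100000" of length 10; no pair shares a longer one.
Longest shared-prefix length: 10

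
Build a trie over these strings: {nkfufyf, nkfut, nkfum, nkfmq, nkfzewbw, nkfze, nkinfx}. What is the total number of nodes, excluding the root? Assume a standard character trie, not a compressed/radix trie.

20

For each word, the new-node count is its length minus the longest prefix already in the trie:
  "nkfufyf" → 7 new (n, k, f, u, f, y, f)
  "nkfut" → prefix "nkfu" already present; 1 new (t)
  "nkfum" → prefix "nkfu" already present; 1 new (m)
  "nkfmq" → prefix "nkf" already present; 2 new (m, q)
  "nkfzewbw" → prefix "nkf" already present; 5 new (z, e, w, b, w)
  "nkfze" → prefix "nkfze" already present; 0 new (none)
  "nkinfx" → prefix "nk" already present; 4 new (i, n, f, x)
Total nodes = 7 + 1 + 1 + 2 + 5 + 0 + 4 = 20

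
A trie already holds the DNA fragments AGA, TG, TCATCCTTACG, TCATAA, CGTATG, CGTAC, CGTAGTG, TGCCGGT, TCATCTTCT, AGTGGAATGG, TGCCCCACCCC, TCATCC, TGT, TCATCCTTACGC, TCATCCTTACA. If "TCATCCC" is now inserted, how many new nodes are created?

Walking "TCATCCC" from the root, the first 6 characters ("TCATCC") follow existing edges; "C" is the first miss.
So 7 − 6 = 1 new nodes.

1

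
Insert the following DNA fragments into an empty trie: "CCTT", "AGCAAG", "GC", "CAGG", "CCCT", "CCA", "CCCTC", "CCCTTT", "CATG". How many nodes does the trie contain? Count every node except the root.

23

Trie structure (* marks end of a word):
(root)
├─ A
│  └─ G
│     └─ C
│        └─ A
│           └─ A
│              └─ G *
├─ C
│  ├─ A
│  │  ├─ G
│  │  │  └─ G *
│  │  └─ T
│  │     └─ G *
│  └─ C
│     ├─ A *
│     ├─ C
│     │  └─ T *
│     │     ├─ C *
│     │     └─ T
│     │        └─ T *
│     └─ T
│        └─ T *
└─ G
   └─ C *
Counting every labelled node above: 23.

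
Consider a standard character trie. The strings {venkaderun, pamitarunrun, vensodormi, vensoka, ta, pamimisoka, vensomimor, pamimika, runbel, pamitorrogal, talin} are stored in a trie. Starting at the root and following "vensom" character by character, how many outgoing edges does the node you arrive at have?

1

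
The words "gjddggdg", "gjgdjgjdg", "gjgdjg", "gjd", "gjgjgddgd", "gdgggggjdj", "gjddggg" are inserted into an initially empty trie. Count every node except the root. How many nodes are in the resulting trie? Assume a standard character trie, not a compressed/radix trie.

31

Trie structure (* marks end of a word):
(root)
└─ g
   ├─ d
   │  └─ g
   │     └─ g
   │        └─ g
   │           └─ g
   │              └─ g
   │                 └─ j
   │                    └─ d
   │                       └─ j *
   └─ j
      ├─ d *
      │  └─ d
      │     └─ g
      │        └─ g
      │           ├─ d
      │           │  └─ g *
      │           └─ g *
      └─ g
         ├─ d
         │  └─ j
         │     └─ g *
         │        └─ j
         │           └─ d
         │              └─ g *
         └─ j
            └─ g
               └─ d
                  └─ d
                     └─ g
                        └─ d *
Counting every labelled node above: 31.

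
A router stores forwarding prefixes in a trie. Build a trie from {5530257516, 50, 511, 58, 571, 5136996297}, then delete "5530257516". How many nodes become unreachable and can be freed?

After clearing the end-marker at "5530257516", prune upward until reaching a node still needed by another word.
The suffix "530257516" (9 nodes) is used only by "5530257516"; the node for "5" still has the child "0", so pruning stops there.
Nodes removed: 9

9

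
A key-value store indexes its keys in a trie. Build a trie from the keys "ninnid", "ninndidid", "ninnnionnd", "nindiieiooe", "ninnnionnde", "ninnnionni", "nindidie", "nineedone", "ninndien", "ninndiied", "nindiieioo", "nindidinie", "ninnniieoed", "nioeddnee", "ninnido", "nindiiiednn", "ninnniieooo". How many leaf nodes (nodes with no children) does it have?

14

A leaf is a node with no children — equivalently, the end of a word that is not a proper prefix of any other stored word.
Those words: "nindidie", "nindidinie", "nindiieiooe", "nindiiiednn", "nineedone", "ninndidid", "ninndien", "ninndiied", "ninnido", "ninnniieoed", "ninnniieooo", "ninnnionnde", "ninnnionni", "nioeddnee"
Leaf count: 14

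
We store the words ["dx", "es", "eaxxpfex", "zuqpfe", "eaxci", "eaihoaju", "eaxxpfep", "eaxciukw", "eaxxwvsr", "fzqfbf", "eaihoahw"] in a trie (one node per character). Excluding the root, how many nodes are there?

For each word, the new-node count is its length minus the longest prefix already in the trie:
  "dx" → 2 new (d, x)
  "es" → 2 new (e, s)
  "eaxxpfex" → prefix "e" already present; 7 new (a, x, x, p, f, e, x)
  "zuqpfe" → 6 new (z, u, q, p, f, e)
  "eaxci" → prefix "eax" already present; 2 new (c, i)
  "eaihoaju" → prefix "ea" already present; 6 new (i, h, o, a, j, u)
  "eaxxpfep" → prefix "eaxxpfe" already present; 1 new (p)
  "eaxciukw" → prefix "eaxci" already present; 3 new (u, k, w)
  "eaxxwvsr" → prefix "eaxx" already present; 4 new (w, v, s, r)
  "fzqfbf" → 6 new (f, z, q, f, b, f)
  "eaihoahw" → prefix "eaihoa" already present; 2 new (h, w)
Total nodes = 2 + 2 + 7 + 6 + 2 + 6 + 1 + 3 + 4 + 6 + 2 = 41

41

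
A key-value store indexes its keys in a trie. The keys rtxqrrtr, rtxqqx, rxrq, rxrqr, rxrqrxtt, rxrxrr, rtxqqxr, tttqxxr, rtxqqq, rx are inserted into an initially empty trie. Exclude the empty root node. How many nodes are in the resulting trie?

29

Trie structure (* marks end of a word):
(root)
├─ r
│  ├─ t
│  │  └─ x
│  │     └─ q
│  │        ├─ q
│  │        │  ├─ q *
│  │        │  └─ x *
│  │        │     └─ r *
│  │        └─ r
│  │           └─ r
│  │              └─ t
│  │                 └─ r *
│  └─ x *
│     └─ r
│        ├─ q *
│        │  └─ r *
│        │     └─ x
│        │        └─ t
│        │           └─ t *
│        └─ x
│           └─ r
│              └─ r *
└─ t
   └─ t
      └─ t
         └─ q
            └─ x
               └─ x
                  └─ r *
Counting every labelled node above: 29.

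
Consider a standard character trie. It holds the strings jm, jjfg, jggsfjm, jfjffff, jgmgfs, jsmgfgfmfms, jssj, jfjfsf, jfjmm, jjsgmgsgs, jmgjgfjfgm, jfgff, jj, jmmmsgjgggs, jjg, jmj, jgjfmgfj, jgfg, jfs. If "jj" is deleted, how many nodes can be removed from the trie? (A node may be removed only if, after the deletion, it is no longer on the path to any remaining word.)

0

Walk "jj" from the leaf back toward the root, removing each node that no remaining word uses.
Every node on "jj" is still needed (e.g. by "jjfg"), so nothing is freed.
Nodes removed: 0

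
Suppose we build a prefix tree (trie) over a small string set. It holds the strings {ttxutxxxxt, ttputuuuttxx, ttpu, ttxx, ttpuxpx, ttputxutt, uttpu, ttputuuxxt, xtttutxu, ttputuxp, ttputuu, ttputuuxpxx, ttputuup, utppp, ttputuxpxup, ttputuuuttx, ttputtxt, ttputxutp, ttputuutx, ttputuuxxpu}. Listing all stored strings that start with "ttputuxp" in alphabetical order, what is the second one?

Words with prefix "ttputuxp", in lexicographic order: "ttputuxp", "ttputuxpxup"
The 2nd is ttputuxpxup.

ttputuxpxup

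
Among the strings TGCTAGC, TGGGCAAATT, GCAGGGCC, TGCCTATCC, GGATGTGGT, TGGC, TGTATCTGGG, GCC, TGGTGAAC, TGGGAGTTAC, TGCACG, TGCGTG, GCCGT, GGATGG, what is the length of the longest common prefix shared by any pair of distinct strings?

Equivalently: take the maximum, over all pairs, of their longest common prefix length.
"GGATGG" and "GGATGTGGT" agree on "GGATG" (5 characters) before diverging; nothing deeper is shared.
Longest shared-prefix length: 5

5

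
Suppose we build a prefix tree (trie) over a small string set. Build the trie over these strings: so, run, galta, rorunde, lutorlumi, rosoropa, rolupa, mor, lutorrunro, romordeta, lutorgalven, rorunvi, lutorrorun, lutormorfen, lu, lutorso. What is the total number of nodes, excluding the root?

70

Trace insertions, counting only characters that open a new branch:
  "so" → 2 new (s, o)
  "run" → 3 new (r, u, n)
  "galta" → 5 new (g, a, l, t, a)
  "rorunde" → prefix "r" already present; 6 new (o, r, u, n, d, e)
  "lutorlumi" → 9 new (l, u, t, o, r, l, u, m, i)
  "rosoropa" → prefix "ro" already present; 6 new (s, o, r, o, p, a)
  "rolupa" → prefix "ro" already present; 4 new (l, u, p, a)
  "mor" → 3 new (m, o, r)
  "lutorrunro" → prefix "lutor" already present; 5 new (r, u, n, r, o)
  "romordeta" → prefix "ro" already present; 7 new (m, o, r, d, e, t, a)
  "lutorgalven" → prefix "lutor" already present; 6 new (g, a, l, v, e, n)
  "rorunvi" → prefix "rorun" already present; 2 new (v, i)
  "lutorrorun" → prefix "lutorr" already present; 4 new (o, r, u, n)
  "lutormorfen" → prefix "lutor" already present; 6 new (m, o, r, f, e, n)
  "lu" → prefix "lu" already present; 0 new (none)
  "lutorso" → prefix "lutor" already present; 2 new (s, o)
Total nodes = 2 + 3 + 5 + 6 + 9 + 6 + 4 + 3 + 5 + 7 + 6 + 2 + 4 + 6 + 0 + 2 = 70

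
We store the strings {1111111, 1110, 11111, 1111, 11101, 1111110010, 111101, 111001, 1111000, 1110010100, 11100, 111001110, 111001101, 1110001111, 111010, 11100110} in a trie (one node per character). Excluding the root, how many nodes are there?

Trace insertions, counting only characters that open a new branch:
  "1111111" → 7 new (1, 1, 1, 1, 1, 1, 1)
  "1110" → prefix "111" already present; 1 new (0)
  "11111" → prefix "11111" already present; 0 new (none)
  "1111" → prefix "1111" already present; 0 new (none)
  "11101" → prefix "1110" already present; 1 new (1)
  "1111110010" → prefix "111111" already present; 4 new (0, 0, 1, 0)
  "111101" → prefix "1111" already present; 2 new (0, 1)
  "111001" → prefix "1110" already present; 2 new (0, 1)
  "1111000" → prefix "11110" already present; 2 new (0, 0)
  "1110010100" → prefix "111001" already present; 4 new (0, 1, 0, 0)
  "11100" → prefix "11100" already present; 0 new (none)
  "111001110" → prefix "111001" already present; 3 new (1, 1, 0)
  "111001101" → prefix "1110011" already present; 2 new (0, 1)
  "1110001111" → prefix "11100" already present; 5 new (0, 1, 1, 1, 1)
  "111010" → prefix "11101" already present; 1 new (0)
  "11100110" → prefix "11100110" already present; 0 new (none)
Total nodes = 7 + 1 + 0 + 0 + 1 + 4 + 2 + 2 + 2 + 4 + 0 + 3 + 2 + 5 + 1 + 0 = 34

34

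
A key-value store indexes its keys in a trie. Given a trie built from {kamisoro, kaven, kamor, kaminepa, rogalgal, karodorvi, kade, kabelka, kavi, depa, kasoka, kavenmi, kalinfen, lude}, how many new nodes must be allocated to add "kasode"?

"kaso" is already a path in the trie; the remaining "de" must be added.
New nodes needed: |"kasode"| − 4 = 6 − 4 = 2.

2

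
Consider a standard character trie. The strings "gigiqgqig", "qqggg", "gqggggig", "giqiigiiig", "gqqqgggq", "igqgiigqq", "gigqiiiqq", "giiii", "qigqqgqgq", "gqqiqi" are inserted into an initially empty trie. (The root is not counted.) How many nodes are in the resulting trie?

64

Insert word by word; a character creates a node only if that edge doesn't already exist:
  "gigiqgqig" → 9 new (g, i, g, i, q, g, q, i, g)
  "qqggg" → 5 new (q, q, g, g, g)
  "gqggggig" → prefix "g" already present; 7 new (q, g, g, g, g, i, g)
  "giqiigiiig" → prefix "gi" already present; 8 new (q, i, i, g, i, i, i, g)
  "gqqqgggq" → prefix "gq" already present; 6 new (q, q, g, g, g, q)
  "igqgiigqq" → 9 new (i, g, q, g, i, i, g, q, q)
  "gigqiiiqq" → prefix "gig" already present; 6 new (q, i, i, i, q, q)
  "giiii" → prefix "gi" already present; 3 new (i, i, i)
  "qigqqgqgq" → prefix "q" already present; 8 new (i, g, q, q, g, q, g, q)
  "gqqiqi" → prefix "gqq" already present; 3 new (i, q, i)
Total nodes = 9 + 5 + 7 + 8 + 6 + 9 + 6 + 3 + 8 + 3 = 64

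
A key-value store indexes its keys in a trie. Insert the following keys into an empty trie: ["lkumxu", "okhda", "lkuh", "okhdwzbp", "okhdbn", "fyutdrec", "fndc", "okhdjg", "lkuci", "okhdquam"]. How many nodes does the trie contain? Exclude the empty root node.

Count nodes per top-level branch (shared prefixes stored once):
  'f'-branch (fndc, fyutdrec): 11 nodes
  'l'-branch (lkuci, lkuh, lkumxu): 9 nodes
  'o'-branch (okhda, okhdbn, okhdjg, okhdquam, okhdwzbp): 17 nodes
Sum: 37

37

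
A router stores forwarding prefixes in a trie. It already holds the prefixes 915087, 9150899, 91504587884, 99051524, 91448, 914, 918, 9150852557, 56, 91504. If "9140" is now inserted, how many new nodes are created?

1

The longest prefix of "9140" already in the trie is "914" (length 3).
So 4 − 3 = 1 new nodes.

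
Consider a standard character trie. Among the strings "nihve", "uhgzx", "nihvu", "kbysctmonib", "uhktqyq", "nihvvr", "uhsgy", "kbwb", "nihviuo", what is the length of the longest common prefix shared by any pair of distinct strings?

Look for the deepest trie node that still has at least two words in its subtree.
"nihve" and "nihviuo" agree on "nihv" (4 characters) before diverging; nothing deeper is shared.
Longest shared-prefix length: 4

4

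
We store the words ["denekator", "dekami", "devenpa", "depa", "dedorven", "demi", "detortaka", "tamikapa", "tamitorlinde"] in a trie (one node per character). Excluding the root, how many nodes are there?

51

Trace insertions, counting only characters that open a new branch:
  "denekator" → 9 new (d, e, n, e, k, a, t, o, r)
  "dekami" → prefix "de" already present; 4 new (k, a, m, i)
  "devenpa" → prefix "de" already present; 5 new (v, e, n, p, a)
  "depa" → prefix "de" already present; 2 new (p, a)
  "dedorven" → prefix "de" already present; 6 new (d, o, r, v, e, n)
  "demi" → prefix "de" already present; 2 new (m, i)
  "detortaka" → prefix "de" already present; 7 new (t, o, r, t, a, k, a)
  "tamikapa" → 8 new (t, a, m, i, k, a, p, a)
  "tamitorlinde" → prefix "tami" already present; 8 new (t, o, r, l, i, n, d, e)
Total nodes = 9 + 4 + 5 + 2 + 6 + 2 + 7 + 8 + 8 = 51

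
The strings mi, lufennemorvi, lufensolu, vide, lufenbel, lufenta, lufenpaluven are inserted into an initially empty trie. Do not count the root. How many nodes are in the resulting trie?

34

Count nodes per top-level branch (shared prefixes stored once):
  'l'-branch (lufenbel, lufennemorvi, lufenpaluven, lufensolu, lufenta): 28 nodes
  'm'-branch (mi): 2 nodes
  'v'-branch (vide): 4 nodes
Sum: 34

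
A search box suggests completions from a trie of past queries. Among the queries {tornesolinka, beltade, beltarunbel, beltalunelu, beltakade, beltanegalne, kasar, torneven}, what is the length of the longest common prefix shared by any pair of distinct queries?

5

Equivalently: take the maximum, over all pairs, of their longest common prefix length.
e.g. "beltade" and "beltakade" share the prefix "belta" of length 5; no pair shares a longer one.
Longest shared-prefix length: 5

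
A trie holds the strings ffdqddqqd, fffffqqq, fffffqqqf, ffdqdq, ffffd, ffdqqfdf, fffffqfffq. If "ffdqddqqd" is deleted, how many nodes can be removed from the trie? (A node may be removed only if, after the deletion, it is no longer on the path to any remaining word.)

Walk "ffdqddqqd" from the leaf back toward the root, removing each node that no remaining word uses.
The suffix "dqqd" (4 nodes) is used only by "ffdqddqqd"; the node for "ffdqd" still has the child "q", so pruning stops there.
Nodes removed: 4

4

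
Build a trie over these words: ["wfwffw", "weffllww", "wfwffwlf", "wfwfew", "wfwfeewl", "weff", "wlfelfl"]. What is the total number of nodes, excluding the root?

26

Count nodes per top-level branch (shared prefixes stored once):
  'w'-branch (weff, weffllww, wfwfeewl, wfwfew, wfwffw, wfwffwlf, wlfelfl): 26 nodes
Sum: 26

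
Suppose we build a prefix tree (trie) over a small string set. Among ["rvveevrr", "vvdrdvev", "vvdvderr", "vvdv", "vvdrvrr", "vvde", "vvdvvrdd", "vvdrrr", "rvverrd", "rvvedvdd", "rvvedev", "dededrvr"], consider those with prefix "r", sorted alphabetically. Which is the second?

DFS of the "r" subtree visits, in order: "rvvedev", "rvvedvdd", "rvveevrr", "rvverrd"
The 2nd is rvvedvdd.

rvvedvdd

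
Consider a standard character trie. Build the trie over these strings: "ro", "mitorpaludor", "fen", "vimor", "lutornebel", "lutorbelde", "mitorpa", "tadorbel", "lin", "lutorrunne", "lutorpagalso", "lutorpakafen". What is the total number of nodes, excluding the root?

64

Insert word by word; a character creates a node only if that edge doesn't already exist:
  "ro" → 2 new (r, o)
  "mitorpaludor" → 12 new (m, i, t, o, r, p, a, l, u, d, o, r)
  "fen" → 3 new (f, e, n)
  "vimor" → 5 new (v, i, m, o, r)
  "lutornebel" → 10 new (l, u, t, o, r, n, e, b, e, l)
  "lutorbelde" → prefix "lutor" already present; 5 new (b, e, l, d, e)
  "mitorpa" → prefix "mitorpa" already present; 0 new (none)
  "tadorbel" → 8 new (t, a, d, o, r, b, e, l)
  "lin" → prefix "l" already present; 2 new (i, n)
  "lutorrunne" → prefix "lutor" already present; 5 new (r, u, n, n, e)
  "lutorpagalso" → prefix "lutor" already present; 7 new (p, a, g, a, l, s, o)
  "lutorpakafen" → prefix "lutorpa" already present; 5 new (k, a, f, e, n)
Total nodes = 2 + 12 + 3 + 5 + 10 + 5 + 0 + 8 + 2 + 5 + 7 + 5 = 64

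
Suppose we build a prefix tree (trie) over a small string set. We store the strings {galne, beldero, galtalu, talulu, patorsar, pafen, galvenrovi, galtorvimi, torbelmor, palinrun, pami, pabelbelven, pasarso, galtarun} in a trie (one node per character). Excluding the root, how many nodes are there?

Insert word by word; a character creates a node only if that edge doesn't already exist:
  "galne" → 5 new (g, a, l, n, e)
  "beldero" → 7 new (b, e, l, d, e, r, o)
  "galtalu" → prefix "gal" already present; 4 new (t, a, l, u)
  "talulu" → 6 new (t, a, l, u, l, u)
  "patorsar" → 8 new (p, a, t, o, r, s, a, r)
  "pafen" → prefix "pa" already present; 3 new (f, e, n)
  "galvenrovi" → prefix "gal" already present; 7 new (v, e, n, r, o, v, i)
  "galtorvimi" → prefix "galt" already present; 6 new (o, r, v, i, m, i)
  "torbelmor" → prefix "t" already present; 8 new (o, r, b, e, l, m, o, r)
  "palinrun" → prefix "pa" already present; 6 new (l, i, n, r, u, n)
  "pami" → prefix "pa" already present; 2 new (m, i)
  "pabelbelven" → prefix "pa" already present; 9 new (b, e, l, b, e, l, v, e, n)
  "pasarso" → prefix "pa" already present; 5 new (s, a, r, s, o)
  "galtarun" → prefix "galta" already present; 3 new (r, u, n)
Total nodes = 5 + 7 + 4 + 6 + 8 + 3 + 7 + 6 + 8 + 6 + 2 + 9 + 5 + 3 = 79

79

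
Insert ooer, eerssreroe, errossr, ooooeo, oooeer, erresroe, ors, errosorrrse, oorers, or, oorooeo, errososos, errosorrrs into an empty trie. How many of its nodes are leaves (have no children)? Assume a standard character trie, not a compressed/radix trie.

11

Leaves are exactly the stored words that no other stored word extends.
Those words: "eerssreroe", "erresroe", "errosorrrse", "errososos", "errossr", "ooer", "oooeer", "ooooeo", "oorers", "oorooeo", "ors"
Leaf count: 11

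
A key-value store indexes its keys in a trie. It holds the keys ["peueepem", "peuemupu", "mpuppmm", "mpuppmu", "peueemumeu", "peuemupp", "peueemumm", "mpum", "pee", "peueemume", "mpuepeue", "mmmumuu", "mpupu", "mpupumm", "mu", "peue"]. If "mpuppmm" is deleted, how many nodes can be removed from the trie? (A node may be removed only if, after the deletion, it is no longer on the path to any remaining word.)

Walk "mpuppmm" from the leaf back toward the root, removing each node that no remaining word uses.
The suffix "m" (1 node) is used only by "mpuppmm"; the node for "mpuppm" still has the child "u", so pruning stops there.
Nodes removed: 1

1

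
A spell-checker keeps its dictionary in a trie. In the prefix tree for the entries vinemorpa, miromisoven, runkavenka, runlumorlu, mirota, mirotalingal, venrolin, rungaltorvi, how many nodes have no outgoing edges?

7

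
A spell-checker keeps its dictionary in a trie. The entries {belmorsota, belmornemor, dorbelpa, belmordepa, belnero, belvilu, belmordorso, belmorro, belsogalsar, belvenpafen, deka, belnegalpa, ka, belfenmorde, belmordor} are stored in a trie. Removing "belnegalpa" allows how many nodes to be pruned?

A node on "belnegalpa"'s path can go only if nothing else ends at it or branches off below it.
The suffix "galpa" (5 nodes) is used only by "belnegalpa"; the node for "belne" still has the child "r", so pruning stops there.
Nodes removed: 5

5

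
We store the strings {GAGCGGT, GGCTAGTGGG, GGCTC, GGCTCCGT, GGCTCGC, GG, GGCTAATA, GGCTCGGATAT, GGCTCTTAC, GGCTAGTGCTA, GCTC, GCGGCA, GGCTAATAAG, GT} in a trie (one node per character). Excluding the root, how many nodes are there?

Insert word by word; a character creates a node only if that edge doesn't already exist:
  "GAGCGGT" → 7 new (G, A, G, C, G, G, T)
  "GGCTAGTGGG" → prefix "G" already present; 9 new (G, C, T, A, G, T, G, G, G)
  "GGCTC" → prefix "GGCT" already present; 1 new (C)
  "GGCTCCGT" → prefix "GGCTC" already present; 3 new (C, G, T)
  "GGCTCGC" → prefix "GGCTC" already present; 2 new (G, C)
  "GG" → prefix "GG" already present; 0 new (none)
  "GGCTAATA" → prefix "GGCTA" already present; 3 new (A, T, A)
  "GGCTCGGATAT" → prefix "GGCTCG" already present; 5 new (G, A, T, A, T)
  "GGCTCTTAC" → prefix "GGCTC" already present; 4 new (T, T, A, C)
  "GGCTAGTGCTA" → prefix "GGCTAGTG" already present; 3 new (C, T, A)
  "GCTC" → prefix "G" already present; 3 new (C, T, C)
  "GCGGCA" → prefix "GC" already present; 4 new (G, G, C, A)
  "GGCTAATAAG" → prefix "GGCTAATA" already present; 2 new (A, G)
  "GT" → prefix "G" already present; 1 new (T)
Total nodes = 7 + 9 + 1 + 3 + 2 + 0 + 3 + 5 + 4 + 3 + 3 + 4 + 2 + 1 = 47

47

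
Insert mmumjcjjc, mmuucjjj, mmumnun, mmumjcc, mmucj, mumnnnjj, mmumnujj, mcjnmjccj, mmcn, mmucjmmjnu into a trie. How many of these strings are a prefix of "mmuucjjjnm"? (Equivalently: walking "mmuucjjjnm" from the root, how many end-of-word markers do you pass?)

1

Walk "mmuucjjjnm" from the root; an end-of-word marker is hit whenever a stored word is a prefix of "mmuucjjjnm".
Prefixes of the query that are stored words: "mmuucjjj"
Count: 1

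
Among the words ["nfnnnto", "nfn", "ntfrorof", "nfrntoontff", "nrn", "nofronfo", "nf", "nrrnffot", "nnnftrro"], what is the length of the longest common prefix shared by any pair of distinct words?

Look for the deepest trie node that still has at least two words in its subtree.
e.g. "nfn" and "nfnnnto" share the prefix "nfn" of length 3; no pair shares a longer one.
Longest shared-prefix length: 3

3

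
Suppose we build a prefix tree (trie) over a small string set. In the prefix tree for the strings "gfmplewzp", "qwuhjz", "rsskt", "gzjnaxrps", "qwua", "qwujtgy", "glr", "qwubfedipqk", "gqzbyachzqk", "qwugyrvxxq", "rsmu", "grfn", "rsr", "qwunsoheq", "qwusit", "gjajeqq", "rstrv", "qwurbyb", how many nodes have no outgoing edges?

18

Leaves are exactly the stored words that no other stored word extends.
Those words: "gfmplewzp", "gjajeqq", "glr", "gqzbyachzqk", "grfn", "gzjnaxrps", "qwua", "qwubfedipqk", "qwugyrvxxq", "qwuhjz", "qwujtgy", "qwunsoheq", "qwurbyb", "qwusit", "rsmu", "rsr", "rsskt", "rstrv"
Leaf count: 18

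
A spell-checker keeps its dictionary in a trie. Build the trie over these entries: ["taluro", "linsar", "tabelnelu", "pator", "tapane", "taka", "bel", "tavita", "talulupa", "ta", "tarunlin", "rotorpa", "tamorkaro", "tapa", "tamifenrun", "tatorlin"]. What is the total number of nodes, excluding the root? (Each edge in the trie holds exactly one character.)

For each word, the new-node count is its length minus the longest prefix already in the trie:
  "taluro" → 6 new (t, a, l, u, r, o)
  "linsar" → 6 new (l, i, n, s, a, r)
  "tabelnelu" → prefix "ta" already present; 7 new (b, e, l, n, e, l, u)
  "pator" → 5 new (p, a, t, o, r)
  "tapane" → prefix "ta" already present; 4 new (p, a, n, e)
  "taka" → prefix "ta" already present; 2 new (k, a)
  "bel" → 3 new (b, e, l)
  "tavita" → prefix "ta" already present; 4 new (v, i, t, a)
  "talulupa" → prefix "talu" already present; 4 new (l, u, p, a)
  "ta" → prefix "ta" already present; 0 new (none)
  "tarunlin" → prefix "ta" already present; 6 new (r, u, n, l, i, n)
  "rotorpa" → 7 new (r, o, t, o, r, p, a)
  "tamorkaro" → prefix "ta" already present; 7 new (m, o, r, k, a, r, o)
  "tapa" → prefix "tapa" already present; 0 new (none)
  "tamifenrun" → prefix "tam" already present; 7 new (i, f, e, n, r, u, n)
  "tatorlin" → prefix "ta" already present; 6 new (t, o, r, l, i, n)
Total nodes = 6 + 6 + 7 + 5 + 4 + 2 + 3 + 4 + 4 + 0 + 6 + 7 + 7 + 0 + 7 + 6 = 74

74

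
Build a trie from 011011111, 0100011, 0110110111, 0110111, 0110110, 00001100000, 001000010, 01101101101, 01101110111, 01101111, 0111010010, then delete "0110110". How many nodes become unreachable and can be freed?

Walk "0110110" from the leaf back toward the root, removing each node that no remaining word uses.
Every node on "0110110" is still needed (e.g. by "0110110111"), so nothing is freed.
Nodes removed: 0

0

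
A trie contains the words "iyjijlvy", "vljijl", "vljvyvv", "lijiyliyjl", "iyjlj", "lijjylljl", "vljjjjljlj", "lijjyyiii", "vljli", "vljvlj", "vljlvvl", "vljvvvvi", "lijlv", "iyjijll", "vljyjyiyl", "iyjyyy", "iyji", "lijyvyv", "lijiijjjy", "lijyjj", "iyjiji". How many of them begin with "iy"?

6

Walk to "iy"; the words in its subtree are exactly those with that prefix.
Matches: "iyji", "iyjiji", "iyjijll", "iyjijlvy", "iyjlj", "iyjyyy"
Count: 6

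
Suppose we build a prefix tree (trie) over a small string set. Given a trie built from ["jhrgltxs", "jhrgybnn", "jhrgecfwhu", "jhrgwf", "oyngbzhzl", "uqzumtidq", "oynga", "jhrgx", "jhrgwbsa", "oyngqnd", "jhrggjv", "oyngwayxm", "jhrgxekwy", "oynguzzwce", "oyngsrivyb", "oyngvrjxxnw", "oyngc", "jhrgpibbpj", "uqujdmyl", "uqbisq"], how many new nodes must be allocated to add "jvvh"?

3

The longest prefix of "jvvh" already in the trie is "j" (length 1).
Each of the 3 remaining characters creates one node.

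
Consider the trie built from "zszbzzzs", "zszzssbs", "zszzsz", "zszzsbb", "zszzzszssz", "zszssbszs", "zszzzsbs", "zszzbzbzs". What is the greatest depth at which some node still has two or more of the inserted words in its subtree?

6

The deepest shared node is where two words last agree before diverging.
e.g. "zszzzsbs" and "zszzzszssz" share the prefix "zszzzs" of length 6; no pair shares a longer one.
Longest shared-prefix length: 6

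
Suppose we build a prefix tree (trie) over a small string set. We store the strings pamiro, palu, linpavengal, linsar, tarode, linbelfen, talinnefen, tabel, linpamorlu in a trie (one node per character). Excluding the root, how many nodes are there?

Trace insertions, counting only characters that open a new branch:
  "pamiro" → 6 new (p, a, m, i, r, o)
  "palu" → prefix "pa" already present; 2 new (l, u)
  "linpavengal" → 11 new (l, i, n, p, a, v, e, n, g, a, l)
  "linsar" → prefix "lin" already present; 3 new (s, a, r)
  "tarode" → 6 new (t, a, r, o, d, e)
  "linbelfen" → prefix "lin" already present; 6 new (b, e, l, f, e, n)
  "talinnefen" → prefix "ta" already present; 8 new (l, i, n, n, e, f, e, n)
  "tabel" → prefix "ta" already present; 3 new (b, e, l)
  "linpamorlu" → prefix "linpa" already present; 5 new (m, o, r, l, u)
Total nodes = 6 + 2 + 11 + 3 + 6 + 6 + 8 + 3 + 5 = 50

50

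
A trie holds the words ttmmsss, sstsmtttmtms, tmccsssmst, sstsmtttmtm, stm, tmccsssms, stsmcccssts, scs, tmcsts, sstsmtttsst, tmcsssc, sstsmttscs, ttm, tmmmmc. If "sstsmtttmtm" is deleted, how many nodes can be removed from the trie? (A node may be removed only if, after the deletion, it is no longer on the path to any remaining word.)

0

After clearing the end-marker at "sstsmtttmtm", prune upward until reaching a node still needed by another word.
Every node on "sstsmtttmtm" is still needed (e.g. by "sstsmtttmtms"), so nothing is freed.
Nodes removed: 0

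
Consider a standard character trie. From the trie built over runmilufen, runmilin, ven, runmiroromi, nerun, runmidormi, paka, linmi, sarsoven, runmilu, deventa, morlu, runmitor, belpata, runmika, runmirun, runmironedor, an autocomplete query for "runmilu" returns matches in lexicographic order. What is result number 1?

runmilu

DFS of the "runmilu" subtree visits, in order: "runmilu", "runmilufen"
Position 1: runmilu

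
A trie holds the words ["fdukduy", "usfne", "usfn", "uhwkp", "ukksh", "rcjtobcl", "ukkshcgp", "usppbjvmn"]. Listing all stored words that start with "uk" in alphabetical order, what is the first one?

ukksh

Words with prefix "uk", in lexicographic order: "ukksh", "ukkshcgp"
Position 1: ukksh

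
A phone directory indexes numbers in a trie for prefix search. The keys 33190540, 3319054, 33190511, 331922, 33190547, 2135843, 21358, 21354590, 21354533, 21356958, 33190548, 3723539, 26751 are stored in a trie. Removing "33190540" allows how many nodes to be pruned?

Walk "33190540" from the leaf back toward the root, removing each node that no remaining word uses.
The suffix "0" (1 node) is used only by "33190540"; the node for "3319054" still has the child "7", so pruning stops there.
Nodes removed: 1

1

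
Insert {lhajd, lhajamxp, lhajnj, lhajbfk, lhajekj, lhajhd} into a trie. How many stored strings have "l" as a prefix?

6

Walk to "l"; the words in its subtree are exactly those with that prefix.
Words under "l": lhajamxp, lhajbfk, lhajd, lhajekj, lhajhd, lhajnj
Count: 6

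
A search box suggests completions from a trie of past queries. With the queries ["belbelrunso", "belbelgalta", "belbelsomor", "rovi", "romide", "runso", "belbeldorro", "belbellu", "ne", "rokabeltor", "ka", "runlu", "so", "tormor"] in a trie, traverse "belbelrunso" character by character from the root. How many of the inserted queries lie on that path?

1

Check each prefix of "belbelrunso" against the stored set — each match is an end-marker on the path.
Prefixes of the query that are stored words: "belbelrunso"
Count: 1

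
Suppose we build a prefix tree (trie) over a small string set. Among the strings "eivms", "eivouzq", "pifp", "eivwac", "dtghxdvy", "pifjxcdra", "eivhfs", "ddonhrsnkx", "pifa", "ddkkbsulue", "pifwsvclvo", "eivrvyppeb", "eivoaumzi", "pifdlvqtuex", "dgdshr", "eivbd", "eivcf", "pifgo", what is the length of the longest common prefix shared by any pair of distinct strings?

4

The deepest shared node is where two words last agree before diverging.
e.g. "eivoaumzi" and "eivouzq" share the prefix "eivo" of length 4; no pair shares a longer one.
Longest shared-prefix length: 4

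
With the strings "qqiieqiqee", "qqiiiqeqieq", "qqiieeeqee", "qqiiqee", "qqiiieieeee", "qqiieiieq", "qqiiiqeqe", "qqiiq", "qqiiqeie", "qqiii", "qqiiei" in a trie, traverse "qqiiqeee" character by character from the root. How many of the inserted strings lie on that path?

2

Check each prefix of "qqiiqeee" against the stored set — each match is an end-marker on the path.
Prefixes of the query that are stored words: "qqiiq", "qqiiqee"
Count: 2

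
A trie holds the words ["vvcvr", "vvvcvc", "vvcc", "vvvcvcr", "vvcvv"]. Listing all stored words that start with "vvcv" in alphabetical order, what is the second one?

DFS of the "vvcv" subtree visits, in order: "vvcvr", "vvcvv"
Position 2: vvcvv

vvcvv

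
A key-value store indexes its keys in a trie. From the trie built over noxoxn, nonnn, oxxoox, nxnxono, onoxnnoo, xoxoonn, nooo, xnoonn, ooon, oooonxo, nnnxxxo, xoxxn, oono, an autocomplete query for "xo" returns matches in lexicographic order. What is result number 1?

xoxoonn

Filter for "xo…" and sort: "xoxoonn", "xoxxn"
The 1st is xoxoonn.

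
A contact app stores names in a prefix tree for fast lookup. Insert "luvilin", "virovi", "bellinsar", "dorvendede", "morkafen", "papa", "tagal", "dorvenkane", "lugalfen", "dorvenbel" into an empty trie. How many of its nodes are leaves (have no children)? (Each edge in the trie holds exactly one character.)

10

Leaves are exactly the stored words that no other stored word extends.
Those words: "bellinsar", "dorvenbel", "dorvendede", "dorvenkane", "lugalfen", "luvilin", "morkafen", "papa", "tagal", "virovi"
Leaf count: 10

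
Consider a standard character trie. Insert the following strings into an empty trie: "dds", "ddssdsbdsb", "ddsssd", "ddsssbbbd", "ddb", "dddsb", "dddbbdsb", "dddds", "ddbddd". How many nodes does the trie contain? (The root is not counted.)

Trie structure (* marks end of a word):
(root)
└─ d
   └─ d
      ├─ b *
      │  └─ d
      │     └─ d
      │        └─ d *
      ├─ d
      │  ├─ b
      │  │  └─ b
      │  │     └─ d
      │  │        └─ s
      │  │           └─ b *
      │  ├─ d
      │  │  └─ s *
      │  └─ s
      │     └─ b *
      └─ s *
         └─ s
            ├─ d
            │  └─ s
            │     └─ b
            │        └─ d
            │           └─ s
            │              └─ b *
            └─ s
               ├─ b
               │  └─ b
               │     └─ b
               │        └─ d *
               └─ d *
Counting every labelled node above: 30.

30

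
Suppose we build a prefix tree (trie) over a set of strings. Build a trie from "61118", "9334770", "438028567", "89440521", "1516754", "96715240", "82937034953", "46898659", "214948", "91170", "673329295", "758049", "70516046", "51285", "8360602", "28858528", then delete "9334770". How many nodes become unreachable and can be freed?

6

After clearing the end-marker at "9334770", prune upward until reaching a node still needed by another word.
The suffix "334770" (6 nodes) is used only by "9334770"; the node for "9" still has the child "6", so pruning stops there.
Nodes removed: 6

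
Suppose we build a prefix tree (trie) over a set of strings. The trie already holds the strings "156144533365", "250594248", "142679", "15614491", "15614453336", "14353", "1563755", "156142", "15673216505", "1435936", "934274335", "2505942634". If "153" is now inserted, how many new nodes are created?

1

"15" is already a path in the trie; the remaining "3" must be added.
New nodes needed: |"153"| − 2 = 3 − 2 = 1.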